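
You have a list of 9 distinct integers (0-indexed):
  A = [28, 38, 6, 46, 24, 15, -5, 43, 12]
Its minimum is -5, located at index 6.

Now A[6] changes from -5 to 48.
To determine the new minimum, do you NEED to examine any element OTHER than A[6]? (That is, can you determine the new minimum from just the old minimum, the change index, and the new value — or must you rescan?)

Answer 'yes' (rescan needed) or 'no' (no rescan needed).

Old min = -5 at index 6
Change at index 6: -5 -> 48
Index 6 WAS the min and new value 48 > old min -5. Must rescan other elements to find the new min.
Needs rescan: yes

Answer: yes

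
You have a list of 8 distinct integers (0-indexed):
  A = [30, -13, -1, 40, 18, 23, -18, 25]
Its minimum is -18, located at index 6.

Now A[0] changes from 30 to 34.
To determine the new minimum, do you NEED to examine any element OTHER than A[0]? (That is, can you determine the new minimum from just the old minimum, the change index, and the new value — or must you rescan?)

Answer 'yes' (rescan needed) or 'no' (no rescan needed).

Answer: no

Derivation:
Old min = -18 at index 6
Change at index 0: 30 -> 34
Index 0 was NOT the min. New min = min(-18, 34). No rescan of other elements needed.
Needs rescan: no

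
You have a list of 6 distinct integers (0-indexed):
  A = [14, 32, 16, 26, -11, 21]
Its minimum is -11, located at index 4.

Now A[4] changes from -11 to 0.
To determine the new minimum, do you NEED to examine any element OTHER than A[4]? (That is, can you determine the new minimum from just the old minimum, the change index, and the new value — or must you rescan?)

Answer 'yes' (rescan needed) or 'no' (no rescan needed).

Old min = -11 at index 4
Change at index 4: -11 -> 0
Index 4 WAS the min and new value 0 > old min -11. Must rescan other elements to find the new min.
Needs rescan: yes

Answer: yes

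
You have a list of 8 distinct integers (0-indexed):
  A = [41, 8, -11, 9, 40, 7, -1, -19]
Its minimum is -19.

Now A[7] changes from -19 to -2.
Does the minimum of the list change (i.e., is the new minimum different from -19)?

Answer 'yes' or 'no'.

Answer: yes

Derivation:
Old min = -19
Change: A[7] -19 -> -2
Changed element was the min; new min must be rechecked.
New min = -11; changed? yes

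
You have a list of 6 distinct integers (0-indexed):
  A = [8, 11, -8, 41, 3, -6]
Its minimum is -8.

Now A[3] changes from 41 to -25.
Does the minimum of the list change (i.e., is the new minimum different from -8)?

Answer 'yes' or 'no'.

Old min = -8
Change: A[3] 41 -> -25
Changed element was NOT the min; min changes only if -25 < -8.
New min = -25; changed? yes

Answer: yes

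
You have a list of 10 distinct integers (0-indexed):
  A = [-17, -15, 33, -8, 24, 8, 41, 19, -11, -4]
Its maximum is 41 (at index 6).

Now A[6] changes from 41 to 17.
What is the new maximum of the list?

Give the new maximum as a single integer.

Answer: 33

Derivation:
Old max = 41 (at index 6)
Change: A[6] 41 -> 17
Changed element WAS the max -> may need rescan.
  Max of remaining elements: 33
  New max = max(17, 33) = 33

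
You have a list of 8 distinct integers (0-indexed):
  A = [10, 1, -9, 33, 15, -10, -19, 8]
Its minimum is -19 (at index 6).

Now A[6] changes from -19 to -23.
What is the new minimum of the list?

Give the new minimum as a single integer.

Old min = -19 (at index 6)
Change: A[6] -19 -> -23
Changed element WAS the min. Need to check: is -23 still <= all others?
  Min of remaining elements: -10
  New min = min(-23, -10) = -23

Answer: -23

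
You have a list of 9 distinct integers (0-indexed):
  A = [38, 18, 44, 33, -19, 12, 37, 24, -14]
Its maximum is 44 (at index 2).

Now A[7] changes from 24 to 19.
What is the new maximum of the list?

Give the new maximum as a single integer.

Old max = 44 (at index 2)
Change: A[7] 24 -> 19
Changed element was NOT the old max.
  New max = max(old_max, new_val) = max(44, 19) = 44

Answer: 44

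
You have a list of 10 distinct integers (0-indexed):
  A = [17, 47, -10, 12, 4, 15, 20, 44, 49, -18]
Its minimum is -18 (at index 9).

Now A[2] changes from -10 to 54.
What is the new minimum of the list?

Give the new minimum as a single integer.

Old min = -18 (at index 9)
Change: A[2] -10 -> 54
Changed element was NOT the old min.
  New min = min(old_min, new_val) = min(-18, 54) = -18

Answer: -18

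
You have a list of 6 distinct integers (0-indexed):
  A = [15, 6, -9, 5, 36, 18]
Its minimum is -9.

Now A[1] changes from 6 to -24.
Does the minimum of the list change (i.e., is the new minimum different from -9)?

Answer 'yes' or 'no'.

Old min = -9
Change: A[1] 6 -> -24
Changed element was NOT the min; min changes only if -24 < -9.
New min = -24; changed? yes

Answer: yes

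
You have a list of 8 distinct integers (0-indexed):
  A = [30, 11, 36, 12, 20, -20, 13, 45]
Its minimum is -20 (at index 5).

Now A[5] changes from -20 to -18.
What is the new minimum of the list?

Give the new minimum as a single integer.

Answer: -18

Derivation:
Old min = -20 (at index 5)
Change: A[5] -20 -> -18
Changed element WAS the min. Need to check: is -18 still <= all others?
  Min of remaining elements: 11
  New min = min(-18, 11) = -18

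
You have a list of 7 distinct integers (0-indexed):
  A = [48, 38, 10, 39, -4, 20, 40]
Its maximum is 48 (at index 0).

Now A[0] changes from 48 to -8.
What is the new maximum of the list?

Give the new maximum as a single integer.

Answer: 40

Derivation:
Old max = 48 (at index 0)
Change: A[0] 48 -> -8
Changed element WAS the max -> may need rescan.
  Max of remaining elements: 40
  New max = max(-8, 40) = 40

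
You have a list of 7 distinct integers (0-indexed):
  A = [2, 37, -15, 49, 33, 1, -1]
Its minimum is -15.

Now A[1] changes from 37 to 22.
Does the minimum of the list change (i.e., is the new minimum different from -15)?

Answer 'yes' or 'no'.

Old min = -15
Change: A[1] 37 -> 22
Changed element was NOT the min; min changes only if 22 < -15.
New min = -15; changed? no

Answer: no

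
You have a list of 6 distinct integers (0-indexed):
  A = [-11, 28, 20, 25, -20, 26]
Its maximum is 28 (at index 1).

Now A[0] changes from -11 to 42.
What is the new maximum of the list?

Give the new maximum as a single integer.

Answer: 42

Derivation:
Old max = 28 (at index 1)
Change: A[0] -11 -> 42
Changed element was NOT the old max.
  New max = max(old_max, new_val) = max(28, 42) = 42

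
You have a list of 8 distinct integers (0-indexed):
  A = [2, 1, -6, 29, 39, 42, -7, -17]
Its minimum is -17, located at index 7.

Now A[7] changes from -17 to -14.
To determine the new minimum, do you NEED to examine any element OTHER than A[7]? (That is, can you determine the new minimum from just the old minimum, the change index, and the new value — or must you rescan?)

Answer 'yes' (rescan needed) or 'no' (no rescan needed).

Old min = -17 at index 7
Change at index 7: -17 -> -14
Index 7 WAS the min and new value -14 > old min -17. Must rescan other elements to find the new min.
Needs rescan: yes

Answer: yes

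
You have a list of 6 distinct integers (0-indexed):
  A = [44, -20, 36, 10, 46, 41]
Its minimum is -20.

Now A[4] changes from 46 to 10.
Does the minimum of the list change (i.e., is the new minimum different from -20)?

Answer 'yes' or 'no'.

Answer: no

Derivation:
Old min = -20
Change: A[4] 46 -> 10
Changed element was NOT the min; min changes only if 10 < -20.
New min = -20; changed? no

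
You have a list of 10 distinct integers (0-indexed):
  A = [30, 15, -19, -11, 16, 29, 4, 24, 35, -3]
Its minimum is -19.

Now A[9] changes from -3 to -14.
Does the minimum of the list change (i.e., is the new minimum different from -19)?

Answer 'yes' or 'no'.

Answer: no

Derivation:
Old min = -19
Change: A[9] -3 -> -14
Changed element was NOT the min; min changes only if -14 < -19.
New min = -19; changed? no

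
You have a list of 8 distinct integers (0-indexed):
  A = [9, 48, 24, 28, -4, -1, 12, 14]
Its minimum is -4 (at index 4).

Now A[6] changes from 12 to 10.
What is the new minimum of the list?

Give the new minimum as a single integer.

Old min = -4 (at index 4)
Change: A[6] 12 -> 10
Changed element was NOT the old min.
  New min = min(old_min, new_val) = min(-4, 10) = -4

Answer: -4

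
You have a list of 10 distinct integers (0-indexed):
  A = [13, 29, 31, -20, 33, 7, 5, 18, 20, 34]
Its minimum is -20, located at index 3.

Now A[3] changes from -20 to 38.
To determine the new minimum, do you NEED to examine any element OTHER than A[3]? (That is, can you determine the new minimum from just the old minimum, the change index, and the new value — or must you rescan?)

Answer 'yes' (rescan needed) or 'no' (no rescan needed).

Answer: yes

Derivation:
Old min = -20 at index 3
Change at index 3: -20 -> 38
Index 3 WAS the min and new value 38 > old min -20. Must rescan other elements to find the new min.
Needs rescan: yes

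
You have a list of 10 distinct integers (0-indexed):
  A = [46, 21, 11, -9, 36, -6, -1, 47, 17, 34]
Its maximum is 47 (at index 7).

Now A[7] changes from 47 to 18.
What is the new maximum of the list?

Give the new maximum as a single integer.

Old max = 47 (at index 7)
Change: A[7] 47 -> 18
Changed element WAS the max -> may need rescan.
  Max of remaining elements: 46
  New max = max(18, 46) = 46

Answer: 46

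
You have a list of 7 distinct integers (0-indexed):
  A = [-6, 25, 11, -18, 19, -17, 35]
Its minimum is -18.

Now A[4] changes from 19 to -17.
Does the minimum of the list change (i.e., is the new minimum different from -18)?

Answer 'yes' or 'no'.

Old min = -18
Change: A[4] 19 -> -17
Changed element was NOT the min; min changes only if -17 < -18.
New min = -18; changed? no

Answer: no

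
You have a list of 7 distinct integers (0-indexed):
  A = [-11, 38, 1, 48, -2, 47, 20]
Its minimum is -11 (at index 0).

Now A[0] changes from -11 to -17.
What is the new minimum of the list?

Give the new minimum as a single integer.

Answer: -17

Derivation:
Old min = -11 (at index 0)
Change: A[0] -11 -> -17
Changed element WAS the min. Need to check: is -17 still <= all others?
  Min of remaining elements: -2
  New min = min(-17, -2) = -17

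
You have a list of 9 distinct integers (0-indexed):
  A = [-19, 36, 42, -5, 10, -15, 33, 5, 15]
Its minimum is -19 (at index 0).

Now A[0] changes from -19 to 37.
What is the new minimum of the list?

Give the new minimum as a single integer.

Answer: -15

Derivation:
Old min = -19 (at index 0)
Change: A[0] -19 -> 37
Changed element WAS the min. Need to check: is 37 still <= all others?
  Min of remaining elements: -15
  New min = min(37, -15) = -15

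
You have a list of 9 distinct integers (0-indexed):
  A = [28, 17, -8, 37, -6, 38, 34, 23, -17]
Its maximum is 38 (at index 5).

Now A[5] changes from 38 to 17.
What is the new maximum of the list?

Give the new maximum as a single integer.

Old max = 38 (at index 5)
Change: A[5] 38 -> 17
Changed element WAS the max -> may need rescan.
  Max of remaining elements: 37
  New max = max(17, 37) = 37

Answer: 37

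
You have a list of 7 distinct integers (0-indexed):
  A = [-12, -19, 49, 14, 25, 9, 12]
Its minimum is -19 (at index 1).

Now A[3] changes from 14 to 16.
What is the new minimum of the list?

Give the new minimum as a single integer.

Old min = -19 (at index 1)
Change: A[3] 14 -> 16
Changed element was NOT the old min.
  New min = min(old_min, new_val) = min(-19, 16) = -19

Answer: -19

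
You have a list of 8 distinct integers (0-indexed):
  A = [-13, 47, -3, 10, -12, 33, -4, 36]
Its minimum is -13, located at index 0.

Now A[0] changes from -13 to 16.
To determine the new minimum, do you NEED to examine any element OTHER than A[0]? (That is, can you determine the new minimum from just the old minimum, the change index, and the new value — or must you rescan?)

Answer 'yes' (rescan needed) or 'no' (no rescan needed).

Answer: yes

Derivation:
Old min = -13 at index 0
Change at index 0: -13 -> 16
Index 0 WAS the min and new value 16 > old min -13. Must rescan other elements to find the new min.
Needs rescan: yes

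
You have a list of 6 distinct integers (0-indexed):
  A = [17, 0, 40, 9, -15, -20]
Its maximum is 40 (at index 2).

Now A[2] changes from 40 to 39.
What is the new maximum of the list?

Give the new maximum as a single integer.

Answer: 39

Derivation:
Old max = 40 (at index 2)
Change: A[2] 40 -> 39
Changed element WAS the max -> may need rescan.
  Max of remaining elements: 17
  New max = max(39, 17) = 39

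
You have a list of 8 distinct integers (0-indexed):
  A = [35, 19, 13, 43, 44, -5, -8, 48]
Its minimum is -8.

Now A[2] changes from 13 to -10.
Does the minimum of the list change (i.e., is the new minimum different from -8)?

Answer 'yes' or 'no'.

Answer: yes

Derivation:
Old min = -8
Change: A[2] 13 -> -10
Changed element was NOT the min; min changes only if -10 < -8.
New min = -10; changed? yes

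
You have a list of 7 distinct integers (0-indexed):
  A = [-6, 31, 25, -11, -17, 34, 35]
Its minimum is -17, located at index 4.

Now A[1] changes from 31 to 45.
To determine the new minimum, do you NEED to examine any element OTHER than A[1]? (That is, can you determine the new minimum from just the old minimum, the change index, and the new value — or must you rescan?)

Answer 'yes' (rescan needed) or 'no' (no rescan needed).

Old min = -17 at index 4
Change at index 1: 31 -> 45
Index 1 was NOT the min. New min = min(-17, 45). No rescan of other elements needed.
Needs rescan: no

Answer: no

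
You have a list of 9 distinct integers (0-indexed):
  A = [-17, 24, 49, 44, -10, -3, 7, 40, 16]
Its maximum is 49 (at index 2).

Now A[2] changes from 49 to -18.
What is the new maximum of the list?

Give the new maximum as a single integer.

Answer: 44

Derivation:
Old max = 49 (at index 2)
Change: A[2] 49 -> -18
Changed element WAS the max -> may need rescan.
  Max of remaining elements: 44
  New max = max(-18, 44) = 44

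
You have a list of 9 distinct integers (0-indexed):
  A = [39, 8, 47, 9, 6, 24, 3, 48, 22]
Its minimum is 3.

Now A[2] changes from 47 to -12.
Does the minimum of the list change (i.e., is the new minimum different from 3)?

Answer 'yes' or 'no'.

Old min = 3
Change: A[2] 47 -> -12
Changed element was NOT the min; min changes only if -12 < 3.
New min = -12; changed? yes

Answer: yes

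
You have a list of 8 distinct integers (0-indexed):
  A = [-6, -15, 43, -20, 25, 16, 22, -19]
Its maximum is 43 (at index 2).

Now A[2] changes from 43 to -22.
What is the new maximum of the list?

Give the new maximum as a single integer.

Answer: 25

Derivation:
Old max = 43 (at index 2)
Change: A[2] 43 -> -22
Changed element WAS the max -> may need rescan.
  Max of remaining elements: 25
  New max = max(-22, 25) = 25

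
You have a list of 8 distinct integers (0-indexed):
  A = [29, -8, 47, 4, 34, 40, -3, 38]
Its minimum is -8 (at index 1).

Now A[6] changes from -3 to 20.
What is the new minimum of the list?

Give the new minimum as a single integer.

Answer: -8

Derivation:
Old min = -8 (at index 1)
Change: A[6] -3 -> 20
Changed element was NOT the old min.
  New min = min(old_min, new_val) = min(-8, 20) = -8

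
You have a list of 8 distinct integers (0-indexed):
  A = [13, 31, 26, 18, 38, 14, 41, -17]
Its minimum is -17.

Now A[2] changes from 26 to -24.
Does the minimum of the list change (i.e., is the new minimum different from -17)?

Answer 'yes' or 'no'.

Old min = -17
Change: A[2] 26 -> -24
Changed element was NOT the min; min changes only if -24 < -17.
New min = -24; changed? yes

Answer: yes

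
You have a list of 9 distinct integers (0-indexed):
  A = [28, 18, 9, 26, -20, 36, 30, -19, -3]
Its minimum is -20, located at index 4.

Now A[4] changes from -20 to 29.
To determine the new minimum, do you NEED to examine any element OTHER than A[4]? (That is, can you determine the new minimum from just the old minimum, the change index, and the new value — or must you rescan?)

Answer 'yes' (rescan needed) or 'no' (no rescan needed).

Old min = -20 at index 4
Change at index 4: -20 -> 29
Index 4 WAS the min and new value 29 > old min -20. Must rescan other elements to find the new min.
Needs rescan: yes

Answer: yes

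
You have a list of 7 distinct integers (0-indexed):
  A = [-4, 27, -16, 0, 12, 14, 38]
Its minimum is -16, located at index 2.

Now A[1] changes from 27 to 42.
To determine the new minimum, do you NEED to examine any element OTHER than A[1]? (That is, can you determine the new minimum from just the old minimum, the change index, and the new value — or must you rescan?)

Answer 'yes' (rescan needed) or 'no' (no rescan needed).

Answer: no

Derivation:
Old min = -16 at index 2
Change at index 1: 27 -> 42
Index 1 was NOT the min. New min = min(-16, 42). No rescan of other elements needed.
Needs rescan: no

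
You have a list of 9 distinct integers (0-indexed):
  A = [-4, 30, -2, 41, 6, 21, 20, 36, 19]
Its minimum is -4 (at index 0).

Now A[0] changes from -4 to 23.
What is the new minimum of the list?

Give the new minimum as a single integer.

Old min = -4 (at index 0)
Change: A[0] -4 -> 23
Changed element WAS the min. Need to check: is 23 still <= all others?
  Min of remaining elements: -2
  New min = min(23, -2) = -2

Answer: -2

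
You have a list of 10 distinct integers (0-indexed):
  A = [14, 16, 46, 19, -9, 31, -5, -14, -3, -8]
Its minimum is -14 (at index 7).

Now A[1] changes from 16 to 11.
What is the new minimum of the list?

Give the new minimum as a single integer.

Answer: -14

Derivation:
Old min = -14 (at index 7)
Change: A[1] 16 -> 11
Changed element was NOT the old min.
  New min = min(old_min, new_val) = min(-14, 11) = -14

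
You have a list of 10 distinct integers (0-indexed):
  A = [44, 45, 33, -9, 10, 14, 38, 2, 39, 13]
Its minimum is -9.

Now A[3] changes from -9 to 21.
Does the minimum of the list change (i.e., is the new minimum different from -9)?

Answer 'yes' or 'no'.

Old min = -9
Change: A[3] -9 -> 21
Changed element was the min; new min must be rechecked.
New min = 2; changed? yes

Answer: yes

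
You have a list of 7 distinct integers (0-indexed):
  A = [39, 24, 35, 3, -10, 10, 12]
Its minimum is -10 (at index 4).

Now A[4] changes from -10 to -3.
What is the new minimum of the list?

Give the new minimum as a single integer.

Answer: -3

Derivation:
Old min = -10 (at index 4)
Change: A[4] -10 -> -3
Changed element WAS the min. Need to check: is -3 still <= all others?
  Min of remaining elements: 3
  New min = min(-3, 3) = -3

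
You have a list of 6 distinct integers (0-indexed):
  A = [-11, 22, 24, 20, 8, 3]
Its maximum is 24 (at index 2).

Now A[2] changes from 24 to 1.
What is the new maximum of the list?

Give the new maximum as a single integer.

Answer: 22

Derivation:
Old max = 24 (at index 2)
Change: A[2] 24 -> 1
Changed element WAS the max -> may need rescan.
  Max of remaining elements: 22
  New max = max(1, 22) = 22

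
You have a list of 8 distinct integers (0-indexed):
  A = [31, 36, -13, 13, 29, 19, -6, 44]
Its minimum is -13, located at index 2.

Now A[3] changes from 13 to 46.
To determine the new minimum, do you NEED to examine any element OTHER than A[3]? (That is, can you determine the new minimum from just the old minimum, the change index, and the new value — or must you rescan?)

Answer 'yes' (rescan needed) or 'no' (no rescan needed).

Answer: no

Derivation:
Old min = -13 at index 2
Change at index 3: 13 -> 46
Index 3 was NOT the min. New min = min(-13, 46). No rescan of other elements needed.
Needs rescan: no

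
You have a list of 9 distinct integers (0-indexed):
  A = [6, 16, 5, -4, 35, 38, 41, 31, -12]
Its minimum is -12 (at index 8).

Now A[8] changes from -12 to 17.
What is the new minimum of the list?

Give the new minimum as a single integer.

Answer: -4

Derivation:
Old min = -12 (at index 8)
Change: A[8] -12 -> 17
Changed element WAS the min. Need to check: is 17 still <= all others?
  Min of remaining elements: -4
  New min = min(17, -4) = -4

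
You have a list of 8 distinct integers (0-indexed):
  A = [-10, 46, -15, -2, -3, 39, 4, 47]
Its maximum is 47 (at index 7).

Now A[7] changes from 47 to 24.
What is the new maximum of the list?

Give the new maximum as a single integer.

Old max = 47 (at index 7)
Change: A[7] 47 -> 24
Changed element WAS the max -> may need rescan.
  Max of remaining elements: 46
  New max = max(24, 46) = 46

Answer: 46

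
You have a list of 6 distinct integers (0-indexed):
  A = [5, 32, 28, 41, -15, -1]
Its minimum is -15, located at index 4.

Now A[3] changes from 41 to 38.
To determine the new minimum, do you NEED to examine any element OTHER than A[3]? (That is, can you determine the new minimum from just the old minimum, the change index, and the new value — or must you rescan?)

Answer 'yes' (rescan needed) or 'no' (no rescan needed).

Old min = -15 at index 4
Change at index 3: 41 -> 38
Index 3 was NOT the min. New min = min(-15, 38). No rescan of other elements needed.
Needs rescan: no

Answer: no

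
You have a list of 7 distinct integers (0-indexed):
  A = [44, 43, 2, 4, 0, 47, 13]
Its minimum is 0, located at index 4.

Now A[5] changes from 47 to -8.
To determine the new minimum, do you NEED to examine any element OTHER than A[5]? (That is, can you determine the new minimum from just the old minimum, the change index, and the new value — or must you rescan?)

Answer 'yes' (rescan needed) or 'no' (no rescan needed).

Old min = 0 at index 4
Change at index 5: 47 -> -8
Index 5 was NOT the min. New min = min(0, -8). No rescan of other elements needed.
Needs rescan: no

Answer: no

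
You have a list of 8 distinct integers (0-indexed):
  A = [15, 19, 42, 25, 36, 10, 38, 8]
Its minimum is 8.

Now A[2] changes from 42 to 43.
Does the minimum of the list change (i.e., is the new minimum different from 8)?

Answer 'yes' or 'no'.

Old min = 8
Change: A[2] 42 -> 43
Changed element was NOT the min; min changes only if 43 < 8.
New min = 8; changed? no

Answer: no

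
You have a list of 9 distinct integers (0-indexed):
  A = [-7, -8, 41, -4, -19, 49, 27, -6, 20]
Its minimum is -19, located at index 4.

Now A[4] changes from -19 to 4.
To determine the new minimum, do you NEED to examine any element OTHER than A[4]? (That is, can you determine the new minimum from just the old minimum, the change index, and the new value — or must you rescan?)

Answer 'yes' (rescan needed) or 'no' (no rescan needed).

Old min = -19 at index 4
Change at index 4: -19 -> 4
Index 4 WAS the min and new value 4 > old min -19. Must rescan other elements to find the new min.
Needs rescan: yes

Answer: yes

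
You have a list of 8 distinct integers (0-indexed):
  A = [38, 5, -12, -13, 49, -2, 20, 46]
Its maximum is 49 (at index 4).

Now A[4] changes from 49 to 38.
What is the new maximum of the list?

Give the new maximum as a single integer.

Old max = 49 (at index 4)
Change: A[4] 49 -> 38
Changed element WAS the max -> may need rescan.
  Max of remaining elements: 46
  New max = max(38, 46) = 46

Answer: 46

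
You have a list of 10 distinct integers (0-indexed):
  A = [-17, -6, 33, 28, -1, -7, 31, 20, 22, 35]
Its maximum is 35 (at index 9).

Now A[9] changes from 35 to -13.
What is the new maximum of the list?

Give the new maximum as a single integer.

Old max = 35 (at index 9)
Change: A[9] 35 -> -13
Changed element WAS the max -> may need rescan.
  Max of remaining elements: 33
  New max = max(-13, 33) = 33

Answer: 33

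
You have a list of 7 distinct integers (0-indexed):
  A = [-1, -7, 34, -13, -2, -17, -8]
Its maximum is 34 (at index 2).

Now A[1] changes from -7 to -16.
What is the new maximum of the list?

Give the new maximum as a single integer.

Answer: 34

Derivation:
Old max = 34 (at index 2)
Change: A[1] -7 -> -16
Changed element was NOT the old max.
  New max = max(old_max, new_val) = max(34, -16) = 34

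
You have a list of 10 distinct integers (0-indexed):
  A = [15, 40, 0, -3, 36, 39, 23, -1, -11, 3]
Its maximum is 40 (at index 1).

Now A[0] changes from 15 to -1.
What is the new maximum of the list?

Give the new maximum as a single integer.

Old max = 40 (at index 1)
Change: A[0] 15 -> -1
Changed element was NOT the old max.
  New max = max(old_max, new_val) = max(40, -1) = 40

Answer: 40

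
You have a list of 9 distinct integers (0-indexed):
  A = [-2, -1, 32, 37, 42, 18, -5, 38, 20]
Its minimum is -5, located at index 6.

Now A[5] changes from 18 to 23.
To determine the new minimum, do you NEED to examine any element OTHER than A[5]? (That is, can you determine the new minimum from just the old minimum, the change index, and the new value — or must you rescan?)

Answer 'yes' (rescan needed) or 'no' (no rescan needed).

Old min = -5 at index 6
Change at index 5: 18 -> 23
Index 5 was NOT the min. New min = min(-5, 23). No rescan of other elements needed.
Needs rescan: no

Answer: no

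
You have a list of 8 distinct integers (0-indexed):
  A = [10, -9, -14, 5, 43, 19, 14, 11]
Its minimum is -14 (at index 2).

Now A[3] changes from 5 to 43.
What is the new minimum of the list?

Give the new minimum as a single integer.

Old min = -14 (at index 2)
Change: A[3] 5 -> 43
Changed element was NOT the old min.
  New min = min(old_min, new_val) = min(-14, 43) = -14

Answer: -14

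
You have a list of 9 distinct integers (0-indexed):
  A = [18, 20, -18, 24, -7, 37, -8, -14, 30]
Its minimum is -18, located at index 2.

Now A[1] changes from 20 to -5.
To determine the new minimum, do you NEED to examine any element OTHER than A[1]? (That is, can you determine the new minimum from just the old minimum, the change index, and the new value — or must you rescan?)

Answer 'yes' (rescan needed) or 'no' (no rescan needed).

Answer: no

Derivation:
Old min = -18 at index 2
Change at index 1: 20 -> -5
Index 1 was NOT the min. New min = min(-18, -5). No rescan of other elements needed.
Needs rescan: no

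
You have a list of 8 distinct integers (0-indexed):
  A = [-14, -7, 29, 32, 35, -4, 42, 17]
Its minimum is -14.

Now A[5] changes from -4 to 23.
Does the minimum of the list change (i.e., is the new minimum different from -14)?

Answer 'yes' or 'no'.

Answer: no

Derivation:
Old min = -14
Change: A[5] -4 -> 23
Changed element was NOT the min; min changes only if 23 < -14.
New min = -14; changed? no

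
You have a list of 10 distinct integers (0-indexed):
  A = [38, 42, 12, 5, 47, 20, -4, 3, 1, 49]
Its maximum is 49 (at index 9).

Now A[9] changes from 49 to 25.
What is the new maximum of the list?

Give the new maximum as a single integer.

Old max = 49 (at index 9)
Change: A[9] 49 -> 25
Changed element WAS the max -> may need rescan.
  Max of remaining elements: 47
  New max = max(25, 47) = 47

Answer: 47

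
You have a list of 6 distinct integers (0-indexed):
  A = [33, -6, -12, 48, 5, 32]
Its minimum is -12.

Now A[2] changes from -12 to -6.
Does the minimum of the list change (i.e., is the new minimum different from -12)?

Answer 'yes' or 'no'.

Answer: yes

Derivation:
Old min = -12
Change: A[2] -12 -> -6
Changed element was the min; new min must be rechecked.
New min = -6; changed? yes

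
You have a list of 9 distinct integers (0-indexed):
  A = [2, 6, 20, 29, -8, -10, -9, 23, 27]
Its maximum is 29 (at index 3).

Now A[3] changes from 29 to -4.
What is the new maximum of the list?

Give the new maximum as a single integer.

Answer: 27

Derivation:
Old max = 29 (at index 3)
Change: A[3] 29 -> -4
Changed element WAS the max -> may need rescan.
  Max of remaining elements: 27
  New max = max(-4, 27) = 27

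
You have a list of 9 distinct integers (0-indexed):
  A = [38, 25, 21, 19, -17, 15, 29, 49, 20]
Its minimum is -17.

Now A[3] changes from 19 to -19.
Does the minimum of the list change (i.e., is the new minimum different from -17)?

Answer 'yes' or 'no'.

Answer: yes

Derivation:
Old min = -17
Change: A[3] 19 -> -19
Changed element was NOT the min; min changes only if -19 < -17.
New min = -19; changed? yes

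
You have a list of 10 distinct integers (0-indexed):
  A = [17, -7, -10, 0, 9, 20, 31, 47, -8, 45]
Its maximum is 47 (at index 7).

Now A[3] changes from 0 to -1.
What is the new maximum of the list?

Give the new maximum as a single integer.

Answer: 47

Derivation:
Old max = 47 (at index 7)
Change: A[3] 0 -> -1
Changed element was NOT the old max.
  New max = max(old_max, new_val) = max(47, -1) = 47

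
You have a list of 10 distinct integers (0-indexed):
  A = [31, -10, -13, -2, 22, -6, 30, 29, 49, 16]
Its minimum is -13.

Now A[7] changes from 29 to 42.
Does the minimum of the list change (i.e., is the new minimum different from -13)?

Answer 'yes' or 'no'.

Old min = -13
Change: A[7] 29 -> 42
Changed element was NOT the min; min changes only if 42 < -13.
New min = -13; changed? no

Answer: no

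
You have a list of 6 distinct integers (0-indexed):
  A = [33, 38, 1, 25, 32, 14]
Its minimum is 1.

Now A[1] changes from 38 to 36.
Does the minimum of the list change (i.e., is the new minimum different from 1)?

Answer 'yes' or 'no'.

Old min = 1
Change: A[1] 38 -> 36
Changed element was NOT the min; min changes only if 36 < 1.
New min = 1; changed? no

Answer: no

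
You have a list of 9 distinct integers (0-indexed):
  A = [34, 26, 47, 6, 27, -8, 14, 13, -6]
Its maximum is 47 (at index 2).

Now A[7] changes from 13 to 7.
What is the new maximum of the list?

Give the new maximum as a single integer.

Answer: 47

Derivation:
Old max = 47 (at index 2)
Change: A[7] 13 -> 7
Changed element was NOT the old max.
  New max = max(old_max, new_val) = max(47, 7) = 47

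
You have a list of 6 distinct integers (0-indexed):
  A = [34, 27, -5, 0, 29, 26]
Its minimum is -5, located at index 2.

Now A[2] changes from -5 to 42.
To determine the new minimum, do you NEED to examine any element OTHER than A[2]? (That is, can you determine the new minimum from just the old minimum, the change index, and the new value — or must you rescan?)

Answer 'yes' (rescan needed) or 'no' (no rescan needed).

Old min = -5 at index 2
Change at index 2: -5 -> 42
Index 2 WAS the min and new value 42 > old min -5. Must rescan other elements to find the new min.
Needs rescan: yes

Answer: yes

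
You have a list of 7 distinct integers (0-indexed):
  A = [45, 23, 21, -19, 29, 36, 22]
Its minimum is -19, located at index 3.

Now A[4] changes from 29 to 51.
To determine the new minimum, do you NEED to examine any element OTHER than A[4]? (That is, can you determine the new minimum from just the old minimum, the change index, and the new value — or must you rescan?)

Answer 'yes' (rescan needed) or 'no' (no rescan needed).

Old min = -19 at index 3
Change at index 4: 29 -> 51
Index 4 was NOT the min. New min = min(-19, 51). No rescan of other elements needed.
Needs rescan: no

Answer: no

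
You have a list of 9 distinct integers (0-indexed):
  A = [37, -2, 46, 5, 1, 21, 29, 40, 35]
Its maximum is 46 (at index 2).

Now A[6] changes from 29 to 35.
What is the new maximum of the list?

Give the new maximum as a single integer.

Answer: 46

Derivation:
Old max = 46 (at index 2)
Change: A[6] 29 -> 35
Changed element was NOT the old max.
  New max = max(old_max, new_val) = max(46, 35) = 46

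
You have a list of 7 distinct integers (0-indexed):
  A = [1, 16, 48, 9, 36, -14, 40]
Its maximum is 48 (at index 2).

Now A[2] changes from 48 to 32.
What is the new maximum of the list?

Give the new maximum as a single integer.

Answer: 40

Derivation:
Old max = 48 (at index 2)
Change: A[2] 48 -> 32
Changed element WAS the max -> may need rescan.
  Max of remaining elements: 40
  New max = max(32, 40) = 40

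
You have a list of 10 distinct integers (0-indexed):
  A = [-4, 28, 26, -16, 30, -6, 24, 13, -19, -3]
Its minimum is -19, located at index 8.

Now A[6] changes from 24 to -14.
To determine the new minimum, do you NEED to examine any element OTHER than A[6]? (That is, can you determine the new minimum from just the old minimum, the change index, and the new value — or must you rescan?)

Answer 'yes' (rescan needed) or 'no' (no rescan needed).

Answer: no

Derivation:
Old min = -19 at index 8
Change at index 6: 24 -> -14
Index 6 was NOT the min. New min = min(-19, -14). No rescan of other elements needed.
Needs rescan: no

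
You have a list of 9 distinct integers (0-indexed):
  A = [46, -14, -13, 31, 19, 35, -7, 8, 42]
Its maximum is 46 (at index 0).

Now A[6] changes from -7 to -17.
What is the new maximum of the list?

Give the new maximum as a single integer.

Answer: 46

Derivation:
Old max = 46 (at index 0)
Change: A[6] -7 -> -17
Changed element was NOT the old max.
  New max = max(old_max, new_val) = max(46, -17) = 46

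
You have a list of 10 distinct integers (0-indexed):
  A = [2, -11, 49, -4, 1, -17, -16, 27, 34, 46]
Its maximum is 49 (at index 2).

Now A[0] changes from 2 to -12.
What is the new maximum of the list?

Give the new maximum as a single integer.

Answer: 49

Derivation:
Old max = 49 (at index 2)
Change: A[0] 2 -> -12
Changed element was NOT the old max.
  New max = max(old_max, new_val) = max(49, -12) = 49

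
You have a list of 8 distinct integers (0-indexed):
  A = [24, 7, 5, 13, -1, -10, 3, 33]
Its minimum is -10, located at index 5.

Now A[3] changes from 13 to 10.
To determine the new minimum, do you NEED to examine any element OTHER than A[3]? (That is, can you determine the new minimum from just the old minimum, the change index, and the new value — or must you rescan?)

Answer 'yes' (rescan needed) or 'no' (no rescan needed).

Old min = -10 at index 5
Change at index 3: 13 -> 10
Index 3 was NOT the min. New min = min(-10, 10). No rescan of other elements needed.
Needs rescan: no

Answer: no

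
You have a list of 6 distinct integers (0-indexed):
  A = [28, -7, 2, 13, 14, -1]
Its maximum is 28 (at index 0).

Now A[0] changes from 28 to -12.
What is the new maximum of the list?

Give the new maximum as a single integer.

Answer: 14

Derivation:
Old max = 28 (at index 0)
Change: A[0] 28 -> -12
Changed element WAS the max -> may need rescan.
  Max of remaining elements: 14
  New max = max(-12, 14) = 14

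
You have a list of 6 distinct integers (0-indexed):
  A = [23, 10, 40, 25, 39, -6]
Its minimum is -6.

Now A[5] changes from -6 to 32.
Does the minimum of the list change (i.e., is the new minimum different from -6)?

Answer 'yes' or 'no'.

Old min = -6
Change: A[5] -6 -> 32
Changed element was the min; new min must be rechecked.
New min = 10; changed? yes

Answer: yes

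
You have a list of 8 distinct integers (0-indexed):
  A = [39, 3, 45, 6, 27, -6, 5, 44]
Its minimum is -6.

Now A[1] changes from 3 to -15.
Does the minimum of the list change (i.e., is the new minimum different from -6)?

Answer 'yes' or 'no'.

Old min = -6
Change: A[1] 3 -> -15
Changed element was NOT the min; min changes only if -15 < -6.
New min = -15; changed? yes

Answer: yes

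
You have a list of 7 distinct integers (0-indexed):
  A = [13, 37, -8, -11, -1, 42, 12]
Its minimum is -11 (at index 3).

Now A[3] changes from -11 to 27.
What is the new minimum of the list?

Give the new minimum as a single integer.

Answer: -8

Derivation:
Old min = -11 (at index 3)
Change: A[3] -11 -> 27
Changed element WAS the min. Need to check: is 27 still <= all others?
  Min of remaining elements: -8
  New min = min(27, -8) = -8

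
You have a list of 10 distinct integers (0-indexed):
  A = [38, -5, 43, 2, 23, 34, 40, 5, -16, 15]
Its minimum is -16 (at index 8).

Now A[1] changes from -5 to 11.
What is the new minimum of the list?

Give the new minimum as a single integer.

Answer: -16

Derivation:
Old min = -16 (at index 8)
Change: A[1] -5 -> 11
Changed element was NOT the old min.
  New min = min(old_min, new_val) = min(-16, 11) = -16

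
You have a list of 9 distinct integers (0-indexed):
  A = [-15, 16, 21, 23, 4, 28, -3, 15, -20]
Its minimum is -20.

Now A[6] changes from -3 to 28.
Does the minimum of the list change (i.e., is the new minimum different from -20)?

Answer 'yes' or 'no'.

Answer: no

Derivation:
Old min = -20
Change: A[6] -3 -> 28
Changed element was NOT the min; min changes only if 28 < -20.
New min = -20; changed? no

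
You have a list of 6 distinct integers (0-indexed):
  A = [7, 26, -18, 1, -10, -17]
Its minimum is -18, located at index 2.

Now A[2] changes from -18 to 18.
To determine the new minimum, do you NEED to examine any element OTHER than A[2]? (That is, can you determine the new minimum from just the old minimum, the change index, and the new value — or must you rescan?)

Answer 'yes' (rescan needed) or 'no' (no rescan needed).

Old min = -18 at index 2
Change at index 2: -18 -> 18
Index 2 WAS the min and new value 18 > old min -18. Must rescan other elements to find the new min.
Needs rescan: yes

Answer: yes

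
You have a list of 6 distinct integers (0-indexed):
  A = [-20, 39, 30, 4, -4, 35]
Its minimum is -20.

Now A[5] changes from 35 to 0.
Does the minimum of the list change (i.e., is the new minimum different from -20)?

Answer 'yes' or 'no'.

Old min = -20
Change: A[5] 35 -> 0
Changed element was NOT the min; min changes only if 0 < -20.
New min = -20; changed? no

Answer: no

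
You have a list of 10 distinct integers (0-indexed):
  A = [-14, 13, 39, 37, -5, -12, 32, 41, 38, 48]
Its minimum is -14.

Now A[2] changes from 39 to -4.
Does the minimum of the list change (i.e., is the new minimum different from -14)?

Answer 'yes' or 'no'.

Old min = -14
Change: A[2] 39 -> -4
Changed element was NOT the min; min changes only if -4 < -14.
New min = -14; changed? no

Answer: no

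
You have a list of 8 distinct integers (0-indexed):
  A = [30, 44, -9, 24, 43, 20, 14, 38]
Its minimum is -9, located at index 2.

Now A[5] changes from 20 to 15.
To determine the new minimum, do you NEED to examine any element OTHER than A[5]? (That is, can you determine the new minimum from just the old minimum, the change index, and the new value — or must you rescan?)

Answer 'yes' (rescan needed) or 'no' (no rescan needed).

Answer: no

Derivation:
Old min = -9 at index 2
Change at index 5: 20 -> 15
Index 5 was NOT the min. New min = min(-9, 15). No rescan of other elements needed.
Needs rescan: no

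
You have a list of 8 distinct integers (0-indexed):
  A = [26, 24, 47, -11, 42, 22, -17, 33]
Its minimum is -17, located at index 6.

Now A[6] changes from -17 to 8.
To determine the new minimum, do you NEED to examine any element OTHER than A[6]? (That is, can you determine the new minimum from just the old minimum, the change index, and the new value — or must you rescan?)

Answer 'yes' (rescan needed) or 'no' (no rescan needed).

Old min = -17 at index 6
Change at index 6: -17 -> 8
Index 6 WAS the min and new value 8 > old min -17. Must rescan other elements to find the new min.
Needs rescan: yes

Answer: yes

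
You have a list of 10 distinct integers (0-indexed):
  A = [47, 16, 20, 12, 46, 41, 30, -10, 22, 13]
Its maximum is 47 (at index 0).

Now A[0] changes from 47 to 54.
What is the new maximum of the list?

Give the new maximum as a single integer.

Old max = 47 (at index 0)
Change: A[0] 47 -> 54
Changed element WAS the max -> may need rescan.
  Max of remaining elements: 46
  New max = max(54, 46) = 54

Answer: 54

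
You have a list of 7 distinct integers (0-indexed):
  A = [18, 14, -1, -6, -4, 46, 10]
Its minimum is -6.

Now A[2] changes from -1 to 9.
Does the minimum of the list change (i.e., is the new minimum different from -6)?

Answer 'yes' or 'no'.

Old min = -6
Change: A[2] -1 -> 9
Changed element was NOT the min; min changes only if 9 < -6.
New min = -6; changed? no

Answer: no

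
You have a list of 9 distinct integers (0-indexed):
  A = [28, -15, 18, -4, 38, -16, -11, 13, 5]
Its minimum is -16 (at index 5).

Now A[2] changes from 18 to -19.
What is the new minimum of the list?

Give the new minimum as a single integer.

Answer: -19

Derivation:
Old min = -16 (at index 5)
Change: A[2] 18 -> -19
Changed element was NOT the old min.
  New min = min(old_min, new_val) = min(-16, -19) = -19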